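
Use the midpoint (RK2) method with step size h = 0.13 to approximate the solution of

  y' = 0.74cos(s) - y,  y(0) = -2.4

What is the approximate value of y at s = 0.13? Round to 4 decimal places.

Midpoint: k1 = f(s_n, y_n); k2 = f(s_n + h/2, y_n + (h/2)·k1); y_{n+1} = y_n + h·k2.
s=0.000000, y=-2.400000:
  k1 = f(0.000000, -2.400000) = 3.140000
  k2 = f(0.065000, -2.195900) = 2.934337
  y ← -2.400000 + 0.13·2.934337 = -2.018536
y(0.13) ≈ -2.0185

-2.0185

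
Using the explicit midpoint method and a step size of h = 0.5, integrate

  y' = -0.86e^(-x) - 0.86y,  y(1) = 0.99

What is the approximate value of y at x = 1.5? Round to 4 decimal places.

0.5666

Midpoint: k1 = f(x_n, y_n); k2 = f(x_n + h/2, y_n + (h/2)·k1); y_{n+1} = y_n + h·k2.
x=1.000000, y=0.990000:
  k1 = f(1.000000, 0.990000) = -1.167776
  k2 = f(1.250000, 0.698056) = -0.846722
  y ← 0.990000 + 0.5·(-0.846722) = 0.566639
y(1.5) ≈ 0.5666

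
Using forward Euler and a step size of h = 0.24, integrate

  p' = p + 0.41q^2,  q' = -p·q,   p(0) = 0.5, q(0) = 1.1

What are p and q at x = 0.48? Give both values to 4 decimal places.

1.0086, 0.7963

Euler on (p,q): p_{n+1} = p_n + h·p', q_{n+1} = q_n + h·q'.
0.000000: (0.500000, 1.100000); f=(0.996100, -0.550000) → (0.739064, 0.968000)
0.240000: (0.739064, 0.968000); f=(1.123244, -0.715414) → (1.008643, 0.796301)
(p(0.48), q(0.48)) ≈ (1.0086, 0.7963)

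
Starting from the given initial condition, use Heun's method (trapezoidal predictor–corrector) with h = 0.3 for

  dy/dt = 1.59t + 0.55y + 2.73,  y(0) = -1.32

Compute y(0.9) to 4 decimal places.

1.7495

Heun: k1 = f(t_n, y_n); k2 = f(t_n + h, y_n + h·k1); y_{n+1} = y_n + (h/2)·(k1 + k2).
t=0.000000, y=-1.320000:
  k1 = f(0.000000, -1.320000) = 2.004000
  k2 = f(0.300000, -0.718800) = 2.811660
  y ← -1.320000 + (0.3/2)·(2.004000 + 2.811660) = -0.597651
t=0.300000, y=-0.597651:
  k1 = f(0.300000, -0.597651) = 2.878292
  k2 = f(0.600000, 0.265837) = 3.830210
  y ← -0.597651 + (0.3/2)·(2.878292 + 3.830210) = 0.408624
t=0.600000, y=0.408624:
  k1 = f(0.600000, 0.408624) = 3.908743
  k2 = f(0.900000, 1.581247) = 5.030686
  y ← 0.408624 + (0.3/2)·(3.908743 + 5.030686) = 1.749539
y(0.9) ≈ 1.7495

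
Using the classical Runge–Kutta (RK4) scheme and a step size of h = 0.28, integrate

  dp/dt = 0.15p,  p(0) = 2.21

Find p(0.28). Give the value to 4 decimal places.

RK4: k1 = f(t_n, p_n); k2 = f(t_n + h/2, p_n + (h/2)·k1); k3 = f(t_n + h/2, p_n + (h/2)·k2); k4 = f(t_n + h, p_n + h·k3); p_{n+1} = p_n + (h/6)·(k1 + 2k2 + 2k3 + k4).
t=0.000000, p=2.210000:
  k1 = f(0.000000, 2.210000) = 0.331500
  k2 = f(0.140000, 2.256410) = 0.338461
  k3 = f(0.140000, 2.257385) = 0.338608
  k4 = f(0.280000, 2.304810) = 0.345722
  p ← 2.210000 + (0.28/6)·(k1 + 2k2 + 2k3 + k4) = 2.304797
p(0.28) ≈ 2.3048

2.3048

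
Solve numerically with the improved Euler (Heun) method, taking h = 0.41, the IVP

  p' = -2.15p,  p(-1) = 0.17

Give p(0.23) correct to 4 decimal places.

Heun: k1 = f(x_n, p_n); k2 = f(x_n + h, p_n + h·k1); p_{n+1} = p_n + (h/2)·(k1 + k2).
x=-1.000000, p=0.170000:
  k1 = f(-1.000000, 0.170000) = -0.365500
  k2 = f(-0.590000, 0.020145) = -0.043312
  p ← 0.170000 + (0.41/2)·(-0.365500 + (-0.043312)) = 0.086194
x=-0.590000, p=0.086194:
  k1 = f(-0.590000, 0.086194) = -0.185316
  k2 = f(-0.180000, 0.010214) = -0.021960
  p ← 0.086194 + (0.41/2)·(-0.185316 + (-0.021960)) = 0.043702
x=-0.180000, p=0.043702:
  k1 = f(-0.180000, 0.043702) = -0.093959
  k2 = f(0.230000, 0.005179) = -0.011134
  p ← 0.043702 + (0.41/2)·(-0.093959 + (-0.011134)) = 0.022158
p(0.23) ≈ 0.0222

0.0222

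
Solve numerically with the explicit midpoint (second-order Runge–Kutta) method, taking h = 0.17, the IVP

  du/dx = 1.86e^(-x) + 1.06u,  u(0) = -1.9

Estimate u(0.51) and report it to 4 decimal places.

-2.2486

Midpoint: k1 = f(x_n, u_n); k2 = f(x_n + h/2, u_n + (h/2)·k1); u_{n+1} = u_n + h·k2.
x=0.000000, u=-1.900000:
  k1 = f(0.000000, -1.900000) = -0.154000
  k2 = f(0.085000, -1.913090) = -0.319443
  u ← -1.900000 + 0.17·(-0.319443) = -1.954305
x=0.170000, u=-1.954305:
  k1 = f(0.170000, -1.954305) = -0.502347
  k2 = f(0.255000, -1.997005) = -0.675480
  u ← -1.954305 + 0.17·(-0.675480) = -2.069137
x=0.340000, u=-2.069137:
  k1 = f(0.340000, -2.069137) = -0.869392
  k2 = f(0.425000, -2.143035) = -1.055606
  u ← -2.069137 + 0.17·(-1.055606) = -2.248590
u(0.51) ≈ -2.2486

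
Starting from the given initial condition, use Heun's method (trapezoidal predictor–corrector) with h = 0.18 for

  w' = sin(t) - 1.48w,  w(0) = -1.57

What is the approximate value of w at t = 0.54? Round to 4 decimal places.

Heun: k1 = f(t_n, w_n); k2 = f(t_n + h, w_n + h·k1); w_{n+1} = w_n + (h/2)·(k1 + k2).
t=0.000000, w=-1.570000:
  k1 = f(0.000000, -1.570000) = 2.323600
  k2 = f(0.180000, -1.151752) = 1.883623
  w ← -1.570000 + (0.18/2)·(2.323600 + 1.883623) = -1.191350
t=0.180000, w=-1.191350:
  k1 = f(0.180000, -1.191350) = 1.942228
  k2 = f(0.360000, -0.841749) = 1.598063
  w ← -1.191350 + (0.18/2)·(1.942228 + 1.598063) = -0.872724
t=0.360000, w=-0.872724:
  k1 = f(0.360000, -0.872724) = 1.643906
  k2 = f(0.540000, -0.576821) = 1.367831
  w ← -0.872724 + (0.18/2)·(1.643906 + 1.367831) = -0.601668
w(0.54) ≈ -0.6017

-0.6017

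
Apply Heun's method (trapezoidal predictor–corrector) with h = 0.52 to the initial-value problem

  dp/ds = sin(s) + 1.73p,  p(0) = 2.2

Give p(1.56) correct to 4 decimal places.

29.3697

Heun: k1 = f(s_n, p_n); k2 = f(s_n + h, p_n + h·k1); p_{n+1} = p_n + (h/2)·(k1 + k2).
s=0.000000, p=2.200000:
  k1 = f(0.000000, 2.200000) = 3.806000
  k2 = f(0.520000, 4.179120) = 7.726758
  p ← 2.200000 + (0.52/2)·(3.806000 + 7.726758) = 5.198517
s=0.520000, p=5.198517:
  k1 = f(0.520000, 5.198517) = 9.490315
  k2 = f(1.040000, 10.133481) = 18.393326
  p ← 5.198517 + (0.52/2)·(9.490315 + 18.393326) = 12.448263
s=1.040000, p=12.448263:
  k1 = f(1.040000, 12.448263) = 22.397900
  k2 = f(1.560000, 24.095171) = 42.684588
  p ← 12.448263 + (0.52/2)·(22.397900 + 42.684588) = 29.369710
p(1.56) ≈ 29.3697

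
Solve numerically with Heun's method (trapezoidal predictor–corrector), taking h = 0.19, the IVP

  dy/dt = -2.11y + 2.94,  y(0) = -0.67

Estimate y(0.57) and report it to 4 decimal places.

Heun: k1 = f(t_n, y_n); k2 = f(t_n + h, y_n + h·k1); y_{n+1} = y_n + (h/2)·(k1 + k2).
t=0.000000, y=-0.670000:
  k1 = f(0.000000, -0.670000) = 4.353700
  k2 = f(0.190000, 0.157203) = 2.608302
  y ← -0.670000 + (0.19/2)·(4.353700 + 2.608302) = -0.008610
t=0.190000, y=-0.008610:
  k1 = f(0.190000, -0.008610) = 2.958167
  k2 = f(0.380000, 0.553442) = 1.772238
  y ← -0.008610 + (0.19/2)·(2.958167 + 1.772238) = 0.440779
t=0.380000, y=0.440779:
  k1 = f(0.380000, 0.440779) = 2.009957
  k2 = f(0.570000, 0.822670) = 1.204165
  y ← 0.440779 + (0.19/2)·(2.009957 + 1.204165) = 0.746120
y(0.57) ≈ 0.7461

0.7461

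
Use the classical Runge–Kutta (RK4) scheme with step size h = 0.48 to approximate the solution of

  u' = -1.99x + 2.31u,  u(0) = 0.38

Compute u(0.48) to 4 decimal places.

RK4: k1 = f(x_n, u_n); k2 = f(x_n + h/2, u_n + (h/2)·k1); k3 = f(x_n + h/2, u_n + (h/2)·k2); k4 = f(x_n + h, u_n + h·k3); u_{n+1} = u_n + (h/6)·(k1 + 2k2 + 2k3 + k4).
x=0.000000, u=0.380000:
  k1 = f(0.000000, 0.380000) = 0.877800
  k2 = f(0.240000, 0.590672) = 0.886852
  k3 = f(0.240000, 0.592845) = 0.891871
  k4 = f(0.480000, 0.808098) = 0.911506
  u ← 0.380000 + (0.48/6)·(k1 + 2k2 + 2k3 + k4) = 0.807740
u(0.48) ≈ 0.8077

0.8077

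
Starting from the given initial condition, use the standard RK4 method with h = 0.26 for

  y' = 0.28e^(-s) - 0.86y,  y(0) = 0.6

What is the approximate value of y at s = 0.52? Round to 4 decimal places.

RK4: k1 = f(s_n, y_n); k2 = f(s_n + h/2, y_n + (h/2)·k1); k3 = f(s_n + h/2, y_n + (h/2)·k2); k4 = f(s_n + h, y_n + h·k3); y_{n+1} = y_n + (h/6)·(k1 + 2k2 + 2k3 + k4).
s=0.000000, y=0.600000:
  k1 = f(0.000000, 0.600000) = -0.236000
  k2 = f(0.130000, 0.569320) = -0.243748
  k3 = f(0.130000, 0.568313) = -0.242882
  k4 = f(0.260000, 0.536851) = -0.245797
  y ← 0.600000 + (0.26/6)·(k1 + 2k2 + 2k3 + k4) = 0.536947
s=0.260000, y=0.536947:
  k1 = f(0.260000, 0.536947) = -0.245880
  k2 = f(0.390000, 0.504983) = -0.244709
  k3 = f(0.390000, 0.505135) = -0.244840
  k4 = f(0.520000, 0.473289) = -0.240563
  y ← 0.536947 + (0.26/6)·(k1 + 2k2 + 2k3 + k4) = 0.473441
y(0.52) ≈ 0.4734

0.4734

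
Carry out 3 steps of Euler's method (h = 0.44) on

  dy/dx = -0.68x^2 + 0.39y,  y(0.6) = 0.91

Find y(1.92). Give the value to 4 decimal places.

0.2811

Euler: y_{n+1} = y_n + h·f(x_n, y_n).
x=0.600000, y=0.910000: f=0.110100 → y ← 0.910000 + 0.44·0.110100 = 0.958444
x=1.040000, y=0.958444: f=-0.361695 → y ← 0.958444 + 0.44·(-0.361695) = 0.799298
x=1.480000, y=0.799298: f=-1.177746 → y ← 0.799298 + 0.44·(-1.177746) = 0.281090
y(1.92) ≈ 0.2811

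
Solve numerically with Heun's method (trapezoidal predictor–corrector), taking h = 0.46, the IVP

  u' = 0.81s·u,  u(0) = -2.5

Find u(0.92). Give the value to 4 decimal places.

-3.4918

Heun: k1 = f(s_n, u_n); k2 = f(s_n + h, u_n + h·k1); u_{n+1} = u_n + (h/2)·(k1 + k2).
s=0.000000, u=-2.500000:
  k1 = f(0.000000, -2.500000) = 0.000000
  k2 = f(0.460000, -2.500000) = -0.931500
  u ← -2.500000 + (0.46/2)·(0.000000 + (-0.931500)) = -2.714245
s=0.460000, u=-2.714245:
  k1 = f(0.460000, -2.714245) = -1.011328
  k2 = f(0.920000, -3.179456) = -2.369330
  u ← -2.714245 + (0.46/2)·(-1.011328 + (-2.369330)) = -3.491796
u(0.92) ≈ -3.4918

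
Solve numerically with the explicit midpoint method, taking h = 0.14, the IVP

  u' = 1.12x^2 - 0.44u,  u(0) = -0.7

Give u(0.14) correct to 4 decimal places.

-0.6574

Midpoint: k1 = f(x_n, u_n); k2 = f(x_n + h/2, u_n + (h/2)·k1); u_{n+1} = u_n + h·k2.
x=0.000000, u=-0.700000:
  k1 = f(0.000000, -0.700000) = 0.308000
  k2 = f(0.070000, -0.678440) = 0.304002
  u ← -0.700000 + 0.14·0.304002 = -0.657440
u(0.14) ≈ -0.6574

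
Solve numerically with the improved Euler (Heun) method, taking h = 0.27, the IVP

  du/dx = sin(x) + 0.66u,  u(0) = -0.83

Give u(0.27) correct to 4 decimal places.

Heun: k1 = f(x_n, u_n); k2 = f(x_n + h, u_n + h·k1); u_{n+1} = u_n + (h/2)·(k1 + k2).
x=0.000000, u=-0.830000:
  k1 = f(0.000000, -0.830000) = -0.547800
  k2 = f(0.270000, -0.977906) = -0.378687
  u ← -0.830000 + (0.27/2)·(-0.547800 + (-0.378687)) = -0.955076
u(0.27) ≈ -0.9551

-0.9551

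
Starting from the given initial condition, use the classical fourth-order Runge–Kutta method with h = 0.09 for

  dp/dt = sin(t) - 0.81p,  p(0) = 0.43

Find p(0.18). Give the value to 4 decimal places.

RK4: k1 = f(t_n, p_n); k2 = f(t_n + h/2, p_n + (h/2)·k1); k3 = f(t_n + h/2, p_n + (h/2)·k2); k4 = f(t_n + h, p_n + h·k3); p_{n+1} = p_n + (h/6)·(k1 + 2k2 + 2k3 + k4).
t=0.000000, p=0.430000:
  k1 = f(0.000000, 0.430000) = -0.348300
  k2 = f(0.045000, 0.414326) = -0.290620
  k3 = f(0.045000, 0.416922) = -0.292722
  k4 = f(0.090000, 0.403655) = -0.237082
  p ← 0.430000 + (0.09/6)·(k1 + 2k2 + 2k3 + k4) = 0.403719
t=0.090000, p=0.403719:
  k1 = f(0.090000, 0.403719) = -0.237134
  k2 = f(0.135000, 0.393048) = -0.183779
  k3 = f(0.135000, 0.395449) = -0.185723
  k4 = f(0.180000, 0.387004) = -0.134444
  p ← 0.403719 + (0.09/6)·(k1 + 2k2 + 2k3 + k4) = 0.387060
p(0.18) ≈ 0.3871

0.3871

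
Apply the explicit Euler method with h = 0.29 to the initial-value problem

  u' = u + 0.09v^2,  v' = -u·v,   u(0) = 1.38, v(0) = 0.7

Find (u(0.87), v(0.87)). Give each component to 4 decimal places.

Euler on (u,v): u_{n+1} = u_n + h·u', v_{n+1} = v_n + h·v'.
0.000000: (1.380000, 0.700000); f=(1.424100, -0.966000) → (1.792989, 0.419860)
0.290000: (1.792989, 0.419860); f=(1.808854, -0.752804) → (2.317557, 0.201547)
0.580000: (2.317557, 0.201547); f=(2.321213, -0.467096) → (2.990708, 0.066089)
(u(0.87), v(0.87)) ≈ (2.9907, 0.0661)

2.9907, 0.0661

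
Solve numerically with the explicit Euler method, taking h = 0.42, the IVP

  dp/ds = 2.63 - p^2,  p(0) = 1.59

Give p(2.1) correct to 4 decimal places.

Euler: p_{n+1} = p_n + h·f(s_n, p_n).
s=0.000000, p=1.590000: f=0.101900 → p ← 1.590000 + 0.42·0.101900 = 1.632798
s=0.420000, p=1.632798: f=-0.036029 → p ← 1.632798 + 0.42·(-0.036029) = 1.617666
s=0.840000, p=1.617666: f=0.013158 → p ← 1.617666 + 0.42·0.013158 = 1.623192
s=1.260000, p=1.623192: f=-0.004752 → p ← 1.623192 + 0.42·(-0.004752) = 1.621196
s=1.680000, p=1.621196: f=0.001723 → p ← 1.621196 + 0.42·0.001723 = 1.621920
p(2.1) ≈ 1.6219

1.6219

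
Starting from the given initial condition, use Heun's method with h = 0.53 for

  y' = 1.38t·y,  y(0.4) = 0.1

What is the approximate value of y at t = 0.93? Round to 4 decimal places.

Heun: k1 = f(t_n, y_n); k2 = f(t_n + h, y_n + h·k1); y_{n+1} = y_n + (h/2)·(k1 + k2).
t=0.400000, y=0.100000:
  k1 = f(0.400000, 0.100000) = 0.055200
  k2 = f(0.930000, 0.129256) = 0.165887
  y ← 0.100000 + (0.53/2)·(0.055200 + 0.165887) = 0.158588
y(0.93) ≈ 0.1586

0.1586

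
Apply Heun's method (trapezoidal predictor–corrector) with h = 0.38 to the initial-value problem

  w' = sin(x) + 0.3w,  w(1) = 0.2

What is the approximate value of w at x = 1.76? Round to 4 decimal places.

Heun: k1 = f(x_n, w_n); k2 = f(x_n + h, w_n + h·k1); w_{n+1} = w_n + (h/2)·(k1 + k2).
x=1.000000, w=0.200000:
  k1 = f(1.000000, 0.200000) = 0.901471
  k2 = f(1.380000, 0.542559) = 1.144621
  w ← 0.200000 + (0.38/2)·(0.901471 + 1.144621) = 0.588758
x=1.380000, w=0.588758:
  k1 = f(1.380000, 0.588758) = 1.158481
  k2 = f(1.760000, 1.028980) = 1.290848
  w ← 0.588758 + (0.38/2)·(1.158481 + 1.290848) = 1.054130
w(1.76) ≈ 1.0541

1.0541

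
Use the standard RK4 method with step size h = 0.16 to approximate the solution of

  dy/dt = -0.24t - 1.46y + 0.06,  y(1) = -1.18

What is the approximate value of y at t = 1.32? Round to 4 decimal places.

-0.7962

RK4: k1 = f(t_n, y_n); k2 = f(t_n + h/2, y_n + (h/2)·k1); k3 = f(t_n + h/2, y_n + (h/2)·k2); k4 = f(t_n + h, y_n + h·k3); y_{n+1} = y_n + (h/6)·(k1 + 2k2 + 2k3 + k4).
t=1.000000, y=-1.180000:
  k1 = f(1.000000, -1.180000) = 1.542800
  k2 = f(1.080000, -1.056576) = 1.343401
  k3 = f(1.080000, -1.072528) = 1.366691
  k4 = f(1.160000, -0.961329) = 1.185141
  y ← -1.180000 + (0.16/6)·(k1 + 2k2 + 2k3 + k4) = -0.962717
t=1.160000, y=-0.962717:
  k1 = f(1.160000, -0.962717) = 1.187166
  k2 = f(1.240000, -0.867743) = 1.029305
  k3 = f(1.240000, -0.880372) = 1.047743
  k4 = f(1.320000, -0.795078) = 0.904013
  y ← -0.962717 + (0.16/6)·(k1 + 2k2 + 2k3 + k4) = -0.796176
y(1.32) ≈ -0.7962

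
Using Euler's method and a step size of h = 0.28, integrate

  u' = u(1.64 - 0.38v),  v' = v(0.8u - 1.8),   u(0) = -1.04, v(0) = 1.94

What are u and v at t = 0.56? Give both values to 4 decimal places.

Euler on (u,v): u_{n+1} = u_n + h·u', v_{n+1} = v_n + h·v'.
0.000000: (-1.040000, 1.940000); f=(-0.938912, -5.106080) → (-1.302895, 0.510298)
0.280000: (-1.302895, 0.510298); f=(-1.884100, -1.450427) → (-1.830443, 0.104178)
(u(0.56), v(0.56)) ≈ (-1.8304, 0.1042)

-1.8304, 0.1042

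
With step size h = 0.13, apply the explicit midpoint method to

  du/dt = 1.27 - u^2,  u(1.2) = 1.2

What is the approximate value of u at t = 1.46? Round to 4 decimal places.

Midpoint: k1 = f(t_n, u_n); k2 = f(t_n + h/2, u_n + (h/2)·k1); u_{n+1} = u_n + h·k2.
t=1.200000, u=1.200000:
  k1 = f(1.200000, 1.200000) = -0.170000
  k2 = f(1.265000, 1.188950) = -0.143602
  u ← 1.200000 + 0.13·(-0.143602) = 1.181332
t=1.330000, u=1.181332:
  k1 = f(1.330000, 1.181332) = -0.125545
  k2 = f(1.395000, 1.173171) = -0.106331
  u ← 1.181332 + 0.13·(-0.106331) = 1.167509
u(1.46) ≈ 1.1675

1.1675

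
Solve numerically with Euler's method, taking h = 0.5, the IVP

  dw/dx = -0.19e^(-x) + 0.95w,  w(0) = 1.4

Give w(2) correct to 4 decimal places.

Euler: w_{n+1} = w_n + h·f(x_n, w_n).
x=0.000000, w=1.400000: f=1.140000 → w ← 1.400000 + 0.5·1.140000 = 1.970000
x=0.500000, w=1.970000: f=1.756259 → w ← 1.970000 + 0.5·1.756259 = 2.848130
x=1.000000, w=2.848130: f=2.635826 → w ← 2.848130 + 0.5·2.635826 = 4.166043
x=1.500000, w=4.166043: f=3.915346 → w ← 4.166043 + 0.5·3.915346 = 6.123715
w(2) ≈ 6.1237

6.1237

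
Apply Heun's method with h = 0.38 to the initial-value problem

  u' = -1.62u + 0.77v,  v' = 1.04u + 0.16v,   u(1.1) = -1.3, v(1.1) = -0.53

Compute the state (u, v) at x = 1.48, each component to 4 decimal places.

Heun on (u,v): k1 = f(x_n, state_n); k2 = f(x_n + h, state_n + h·k1); state_{n+1} = state_n + (h/2)·(k1 + k2).
1.100000: (-1.300000, -0.530000)
  k1 = (1.697900, -1.436800)
  predictor → (-0.654798, -1.075984)
  k2 = (0.232265, -0.853147)
  → (-0.933269, -0.965090)
(u(1.48), v(1.48)) ≈ (-0.9333, -0.9651)

-0.9333, -0.9651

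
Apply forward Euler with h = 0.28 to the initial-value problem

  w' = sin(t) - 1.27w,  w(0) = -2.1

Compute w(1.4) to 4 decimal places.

0.2355

Euler: w_{n+1} = w_n + h·f(t_n, w_n).
t=0.000000, w=-2.100000: f=2.667000 → w ← -2.100000 + 0.28·2.667000 = -1.353240
t=0.280000, w=-1.353240: f=1.994970 → w ← -1.353240 + 0.28·1.994970 = -0.794648
t=0.560000, w=-0.794648: f=1.540390 → w ← -0.794648 + 0.28·1.540390 = -0.363339
t=0.840000, w=-0.363339: f=1.206084 → w ← -0.363339 + 0.28·1.206084 = -0.025636
t=1.120000, w=-0.025636: f=0.932658 → w ← -0.025636 + 0.28·0.932658 = 0.235508
w(1.4) ≈ 0.2355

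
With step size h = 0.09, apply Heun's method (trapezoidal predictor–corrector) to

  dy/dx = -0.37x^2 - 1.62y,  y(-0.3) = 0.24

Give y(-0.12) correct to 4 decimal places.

Heun: k1 = f(x_n, y_n); k2 = f(x_n + h, y_n + h·k1); y_{n+1} = y_n + (h/2)·(k1 + k2).
x=-0.300000, y=0.240000:
  k1 = f(-0.300000, 0.240000) = -0.422100
  k2 = f(-0.210000, 0.202011) = -0.343575
  y ← 0.240000 + (0.09/2)·(-0.422100 + (-0.343575)) = 0.205545
x=-0.210000, y=0.205545:
  k1 = f(-0.210000, 0.205545) = -0.349299
  k2 = f(-0.120000, 0.174108) = -0.287382
  y ← 0.205545 + (0.09/2)·(-0.349299 + (-0.287382)) = 0.176894
y(-0.12) ≈ 0.1769

0.1769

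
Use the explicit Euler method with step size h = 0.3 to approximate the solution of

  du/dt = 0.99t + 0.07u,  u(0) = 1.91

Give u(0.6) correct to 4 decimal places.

2.0802

Euler: u_{n+1} = u_n + h·f(t_n, u_n).
t=0.000000, u=1.910000: f=0.133700 → u ← 1.910000 + 0.3·0.133700 = 1.950110
t=0.300000, u=1.950110: f=0.433508 → u ← 1.950110 + 0.3·0.433508 = 2.080162
u(0.6) ≈ 2.0802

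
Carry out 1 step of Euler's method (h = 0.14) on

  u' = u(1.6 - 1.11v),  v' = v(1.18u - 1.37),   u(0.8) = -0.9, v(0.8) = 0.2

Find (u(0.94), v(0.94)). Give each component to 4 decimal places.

-1.0736, 0.1319

Euler on (u,v): u_{n+1} = u_n + h·u', v_{n+1} = v_n + h·v'.
0.800000: (-0.900000, 0.200000); f=(-1.240200, -0.486400) → (-1.073628, 0.131904)
(u(0.94), v(0.94)) ≈ (-1.0736, 0.1319)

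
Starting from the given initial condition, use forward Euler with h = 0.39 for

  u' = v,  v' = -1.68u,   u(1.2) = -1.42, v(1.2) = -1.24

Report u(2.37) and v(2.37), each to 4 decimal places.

Euler on (u,v): u_{n+1} = u_n + h·u', v_{n+1} = v_n + h·v'.
1.200000: (-1.420000, -1.240000); f=(-1.240000, 2.385600) → (-1.903600, -0.309616)
1.590000: (-1.903600, -0.309616); f=(-0.309616, 3.198048) → (-2.024350, 0.937623)
1.980000: (-2.024350, 0.937623); f=(0.937623, 3.400908) → (-1.658677, 2.263977)
(u(2.37), v(2.37)) ≈ (-1.6587, 2.2640)

-1.6587, 2.2640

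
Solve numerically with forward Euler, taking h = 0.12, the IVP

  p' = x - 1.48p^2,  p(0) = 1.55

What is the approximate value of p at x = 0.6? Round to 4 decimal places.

0.6895

Euler: p_{n+1} = p_n + h·f(x_n, p_n).
x=0.000000, p=1.550000: f=-3.555700 → p ← 1.550000 + 0.12·(-3.555700) = 1.123316
x=0.120000, p=1.123316: f=-1.747521 → p ← 1.123316 + 0.12·(-1.747521) = 0.913613
x=0.240000, p=0.913613: f=-0.995340 → p ← 0.913613 + 0.12·(-0.995340) = 0.794173
x=0.360000, p=0.794173: f=-0.573451 → p ← 0.794173 + 0.12·(-0.573451) = 0.725358
x=0.480000, p=0.725358: f=-0.298694 → p ← 0.725358 + 0.12·(-0.298694) = 0.689515
p(0.6) ≈ 0.6895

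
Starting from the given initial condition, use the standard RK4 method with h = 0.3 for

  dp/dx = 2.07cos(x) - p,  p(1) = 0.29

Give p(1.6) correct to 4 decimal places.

0.3785

RK4: k1 = f(x_n, p_n); k2 = f(x_n + h/2, p_n + (h/2)·k1); k3 = f(x_n + h/2, p_n + (h/2)·k2); k4 = f(x_n + h, p_n + h·k3); p_{n+1} = p_n + (h/6)·(k1 + 2k2 + 2k3 + k4).
x=1.000000, p=0.290000:
  k1 = f(1.000000, 0.290000) = 0.828426
  k2 = f(1.150000, 0.414264) = 0.431305
  k3 = f(1.150000, 0.354696) = 0.490873
  k4 = f(1.300000, 0.437262) = 0.116461
  p ← 0.290000 + (0.3/6)·(k1 + 2k2 + 2k3 + k4) = 0.429462
x=1.300000, p=0.429462:
  k1 = f(1.300000, 0.429462) = 0.124260
  k2 = f(1.450000, 0.448101) = -0.198660
  k3 = f(1.450000, 0.399663) = -0.150222
  k4 = f(1.600000, 0.384395) = -0.444838
  p ← 0.429462 + (0.3/6)·(k1 + 2k2 + 2k3 + k4) = 0.378545
p(1.6) ≈ 0.3785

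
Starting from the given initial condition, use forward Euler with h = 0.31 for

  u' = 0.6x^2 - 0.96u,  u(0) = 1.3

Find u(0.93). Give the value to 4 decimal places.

0.5346

Euler: u_{n+1} = u_n + h·f(x_n, u_n).
x=0.000000, u=1.300000: f=-1.248000 → u ← 1.300000 + 0.31·(-1.248000) = 0.913120
x=0.310000, u=0.913120: f=-0.818935 → u ← 0.913120 + 0.31·(-0.818935) = 0.659250
x=0.620000, u=0.659250: f=-0.402240 → u ← 0.659250 + 0.31·(-0.402240) = 0.534556
u(0.93) ≈ 0.5346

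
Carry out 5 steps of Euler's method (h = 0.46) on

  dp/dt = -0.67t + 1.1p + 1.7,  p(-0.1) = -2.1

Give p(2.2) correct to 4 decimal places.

-7.7654

Euler: p_{n+1} = p_n + h·f(t_n, p_n).
t=-0.100000, p=-2.100000: f=-0.543000 → p ← -2.100000 + 0.46·(-0.543000) = -2.349780
t=0.360000, p=-2.349780: f=-1.125958 → p ← -2.349780 + 0.46·(-1.125958) = -2.867721
t=0.820000, p=-2.867721: f=-2.003893 → p ← -2.867721 + 0.46·(-2.003893) = -3.789511
t=1.280000, p=-3.789511: f=-3.326062 → p ← -3.789511 + 0.46·(-3.326062) = -5.319500
t=1.740000, p=-5.319500: f=-5.317250 → p ← -5.319500 + 0.46·(-5.317250) = -7.765435
p(2.2) ≈ -7.7654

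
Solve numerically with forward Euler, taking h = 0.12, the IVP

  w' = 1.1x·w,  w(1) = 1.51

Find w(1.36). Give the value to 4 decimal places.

2.2832

Euler: w_{n+1} = w_n + h·f(x_n, w_n).
x=1.000000, w=1.510000: f=1.661000 → w ← 1.510000 + 0.12·1.661000 = 1.709320
x=1.120000, w=1.709320: f=2.105882 → w ← 1.709320 + 0.12·2.105882 = 1.962026
x=1.240000, w=1.962026: f=2.676203 → w ← 1.962026 + 0.12·2.676203 = 2.283170
w(1.36) ≈ 2.2832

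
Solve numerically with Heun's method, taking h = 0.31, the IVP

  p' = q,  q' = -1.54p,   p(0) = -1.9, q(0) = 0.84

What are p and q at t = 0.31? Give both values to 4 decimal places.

-1.4990, 1.6849

Heun on (p,q): k1 = f(t_n, state_n); k2 = f(t_n + h, state_n + h·k1); state_{n+1} = state_n + (h/2)·(k1 + k2).
0.000000: (-1.900000, 0.840000)
  k1 = (0.840000, 2.926000)
  predictor → (-1.639600, 1.747060)
  k2 = (1.747060, 2.524984)
  → (-1.499006, 1.684903)
(p(0.31), q(0.31)) ≈ (-1.4990, 1.6849)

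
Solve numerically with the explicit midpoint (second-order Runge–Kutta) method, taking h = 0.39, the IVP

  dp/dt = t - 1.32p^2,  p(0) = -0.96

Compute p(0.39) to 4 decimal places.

Midpoint: k1 = f(t_n, p_n); k2 = f(t_n + h/2, p_n + (h/2)·k1); p_{n+1} = p_n + h·k2.
t=0.000000, p=-0.960000:
  k1 = f(0.000000, -0.960000) = -1.216512
  k2 = f(0.195000, -1.197220) = -1.697003
  p ← -0.960000 + 0.39·(-1.697003) = -1.621831
p(0.39) ≈ -1.6218

-1.6218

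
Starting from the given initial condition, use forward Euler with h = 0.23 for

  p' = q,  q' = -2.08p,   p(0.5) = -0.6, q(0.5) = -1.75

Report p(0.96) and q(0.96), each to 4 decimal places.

-1.3390, -0.9834

Euler on (p,q): p_{n+1} = p_n + h·p', q_{n+1} = q_n + h·q'.
0.500000: (-0.600000, -1.750000); f=(-1.750000, 1.248000) → (-1.002500, -1.462960)
0.730000: (-1.002500, -1.462960); f=(-1.462960, 2.085200) → (-1.338981, -0.983364)
(p(0.96), q(0.96)) ≈ (-1.3390, -0.9834)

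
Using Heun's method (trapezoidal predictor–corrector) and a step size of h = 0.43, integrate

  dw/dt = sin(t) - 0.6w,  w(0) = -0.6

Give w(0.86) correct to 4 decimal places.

Heun: k1 = f(t_n, w_n); k2 = f(t_n + h, w_n + h·k1); w_{n+1} = w_n + (h/2)·(k1 + k2).
t=0.000000, w=-0.600000:
  k1 = f(0.000000, -0.600000) = 0.360000
  k2 = f(0.430000, -0.445200) = 0.683991
  w ← -0.600000 + (0.43/2)·(0.360000 + 0.683991) = -0.375542
t=0.430000, w=-0.375542:
  k1 = f(0.430000, -0.375542) = 0.642196
  k2 = f(0.860000, -0.099398) = 0.817481
  w ← -0.375542 + (0.43/2)·(0.642196 + 0.817481) = -0.061711
w(0.86) ≈ -0.0617

-0.0617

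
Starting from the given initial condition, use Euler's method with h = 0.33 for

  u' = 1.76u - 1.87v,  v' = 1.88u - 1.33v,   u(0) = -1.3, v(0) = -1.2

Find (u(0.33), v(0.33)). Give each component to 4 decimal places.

-1.3145, -1.4798

Euler on (u,v): u_{n+1} = u_n + h·u', v_{n+1} = v_n + h·v'.
0.000000: (-1.300000, -1.200000); f=(-0.044000, -0.848000) → (-1.314520, -1.479840)
(u(0.33), v(0.33)) ≈ (-1.3145, -1.4798)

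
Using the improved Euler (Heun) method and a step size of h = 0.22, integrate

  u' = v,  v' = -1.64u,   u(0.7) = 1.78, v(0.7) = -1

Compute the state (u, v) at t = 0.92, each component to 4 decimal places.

1.4894, -1.6025

Heun on (u,v): k1 = f(t_n, state_n); k2 = f(t_n + h, state_n + h·k1); state_{n+1} = state_n + (h/2)·(k1 + k2).
0.700000: (1.780000, -1.000000)
  k1 = (-1.000000, -2.919200)
  predictor → (1.560000, -1.642224)
  k2 = (-1.642224, -2.558400)
  → (1.489355, -1.602536)
(u(0.92), v(0.92)) ≈ (1.4894, -1.6025)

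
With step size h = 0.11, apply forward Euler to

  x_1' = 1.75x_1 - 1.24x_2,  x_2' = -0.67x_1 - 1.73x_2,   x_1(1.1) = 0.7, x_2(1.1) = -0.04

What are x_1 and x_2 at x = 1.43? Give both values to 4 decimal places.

Euler on (x_1,x_2): x_1_{n+1} = x_1_n + h·x_1', x_2_{n+1} = x_2_n + h·x_2'.
1.100000: (0.700000, -0.040000); f=(1.274600, -0.399800) → (0.840206, -0.083978)
1.210000: (0.840206, -0.083978); f=(1.574493, -0.417656) → (1.013400, -0.129920)
1.320000: (1.013400, -0.129920); f=(1.934551, -0.454216) → (1.226201, -0.179884)
(x_1(1.43), x_2(1.43)) ≈ (1.2262, -0.1799)

1.2262, -0.1799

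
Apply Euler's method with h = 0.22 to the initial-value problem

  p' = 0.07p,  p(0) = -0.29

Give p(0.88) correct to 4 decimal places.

-0.3083

Euler: p_{n+1} = p_n + h·f(t_n, p_n).
t=0.000000, p=-0.290000: f=-0.020300 → p ← -0.290000 + 0.22·(-0.020300) = -0.294466
t=0.220000, p=-0.294466: f=-0.020613 → p ← -0.294466 + 0.22·(-0.020613) = -0.299001
t=0.440000, p=-0.299001: f=-0.020930 → p ← -0.299001 + 0.22·(-0.020930) = -0.303605
t=0.660000, p=-0.303605: f=-0.021252 → p ← -0.303605 + 0.22·(-0.021252) = -0.308281
p(0.88) ≈ -0.3083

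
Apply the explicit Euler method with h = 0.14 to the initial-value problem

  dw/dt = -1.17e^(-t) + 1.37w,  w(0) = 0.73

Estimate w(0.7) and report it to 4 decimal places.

Euler: w_{n+1} = w_n + h·f(t_n, w_n).
t=0.000000, w=0.730000: f=-0.169900 → w ← 0.730000 + 0.14·(-0.169900) = 0.706214
t=0.140000, w=0.706214: f=-0.049636 → w ← 0.706214 + 0.14·(-0.049636) = 0.699265
t=0.280000, w=0.699265: f=0.073726 → w ← 0.699265 + 0.14·0.073726 = 0.709587
t=0.420000, w=0.709587: f=0.203389 → w ← 0.709587 + 0.14·0.203389 = 0.738061
t=0.560000, w=0.738061: f=0.342829 → w ← 0.738061 + 0.14·0.342829 = 0.786057
w(0.7) ≈ 0.7861

0.7861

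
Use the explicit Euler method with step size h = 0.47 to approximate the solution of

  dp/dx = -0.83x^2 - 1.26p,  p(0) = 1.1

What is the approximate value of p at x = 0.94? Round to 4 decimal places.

0.0968

Euler: p_{n+1} = p_n + h·f(x_n, p_n).
x=0.000000, p=1.100000: f=-1.386000 → p ← 1.100000 + 0.47·(-1.386000) = 0.448580
x=0.470000, p=0.448580: f=-0.748558 → p ← 0.448580 + 0.47·(-0.748558) = 0.096758
p(0.94) ≈ 0.0968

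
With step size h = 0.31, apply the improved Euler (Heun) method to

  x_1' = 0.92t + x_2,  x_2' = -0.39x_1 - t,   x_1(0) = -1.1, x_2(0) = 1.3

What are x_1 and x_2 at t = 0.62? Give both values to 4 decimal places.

Heun on (x_1,x_2): k1 = f(t_n, state_n); k2 = f(t_n + h, state_n + h·k1); state_{n+1} = state_n + (h/2)·(k1 + k2).
0.000000: (-1.100000, 1.300000)
  k1 = (1.300000, 0.429000)
  predictor → (-0.697000, 1.432990)
  k2 = (1.718190, -0.038170)
  → (-0.632181, 1.360579)
0.310000: (-0.632181, 1.360579)
  k1 = (1.645779, -0.063450)
  predictor → (-0.121989, 1.340909)
  k2 = (1.911309, -0.572424)
  → (-0.080832, 1.262018)
(x_1(0.62), x_2(0.62)) ≈ (-0.0808, 1.2620)

-0.0808, 1.2620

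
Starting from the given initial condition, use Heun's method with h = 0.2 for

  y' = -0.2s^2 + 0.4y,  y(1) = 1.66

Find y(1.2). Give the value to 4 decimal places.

Heun: k1 = f(s_n, y_n); k2 = f(s_n + h, y_n + h·k1); y_{n+1} = y_n + (h/2)·(k1 + k2).
s=1.000000, y=1.660000:
  k1 = f(1.000000, 1.660000) = 0.464000
  k2 = f(1.200000, 1.752800) = 0.413120
  y ← 1.660000 + (0.2/2)·(0.464000 + 0.413120) = 1.747712
y(1.2) ≈ 1.7477

1.7477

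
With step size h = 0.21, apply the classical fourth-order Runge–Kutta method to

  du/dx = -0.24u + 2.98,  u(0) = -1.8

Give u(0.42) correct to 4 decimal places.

RK4: k1 = f(x_n, u_n); k2 = f(x_n + h/2, u_n + (h/2)·k1); k3 = f(x_n + h/2, u_n + (h/2)·k2); k4 = f(x_n + h, u_n + h·k3); u_{n+1} = u_n + (h/6)·(k1 + 2k2 + 2k3 + k4).
x=0.000000, u=-1.800000:
  k1 = f(0.000000, -1.800000) = 3.412000
  k2 = f(0.105000, -1.441740) = 3.326018
  k3 = f(0.105000, -1.450768) = 3.328184
  k4 = f(0.210000, -1.101081) = 3.244260
  u ← -1.800000 + (0.21/6)·(k1 + 2k2 + 2k3 + k4) = -1.101237
x=0.210000, u=-1.101237:
  k1 = f(0.210000, -1.101237) = 3.244297
  k2 = f(0.315000, -0.760586) = 3.162541
  k3 = f(0.315000, -0.769170) = 3.164601
  k4 = f(0.420000, -0.436671) = 3.084801
  u ← -1.101237 + (0.21/6)·(k1 + 2k2 + 2k3 + k4) = -0.436818
u(0.42) ≈ -0.4368

-0.4368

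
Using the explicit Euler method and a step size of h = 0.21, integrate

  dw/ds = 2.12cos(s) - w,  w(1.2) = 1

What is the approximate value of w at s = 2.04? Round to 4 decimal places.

Euler: w_{n+1} = w_n + h·f(s_n, w_n).
s=1.200000, w=1.000000: f=-0.231802 → w ← 1.000000 + 0.21·(-0.231802) = 0.951322
s=1.410000, w=0.951322: f=-0.611901 → w ← 0.951322 + 0.21·(-0.611901) = 0.822823
s=1.620000, w=0.822823: f=-0.927092 → w ← 0.822823 + 0.21·(-0.927092) = 0.628133
s=1.830000, w=0.628133: f=-1.171512 → w ← 0.628133 + 0.21·(-1.171512) = 0.382116
w(2.04) ≈ 0.3821

0.3821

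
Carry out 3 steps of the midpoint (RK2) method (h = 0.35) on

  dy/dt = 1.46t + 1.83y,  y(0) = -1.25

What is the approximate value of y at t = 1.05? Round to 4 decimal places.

-6.3913

Midpoint: k1 = f(t_n, y_n); k2 = f(t_n + h/2, y_n + (h/2)·k1); y_{n+1} = y_n + h·k2.
t=0.000000, y=-1.250000:
  k1 = f(0.000000, -1.250000) = -2.287500
  k2 = f(0.175000, -1.650313) = -2.764572
  y ← -1.250000 + 0.35·(-2.764572) = -2.217600
t=0.350000, y=-2.217600:
  k1 = f(0.350000, -2.217600) = -3.547208
  k2 = f(0.525000, -2.838362) = -4.427702
  y ← -2.217600 + 0.35·(-4.427702) = -3.767296
t=0.700000, y=-3.767296:
  k1 = f(0.700000, -3.767296) = -5.872151
  k2 = f(0.875000, -4.794922) = -7.497208
  y ← -3.767296 + 0.35·(-7.497208) = -6.391318
y(1.05) ≈ -6.3913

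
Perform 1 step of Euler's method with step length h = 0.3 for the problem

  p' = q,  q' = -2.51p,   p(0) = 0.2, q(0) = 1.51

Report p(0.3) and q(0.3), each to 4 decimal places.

Euler on (p,q): p_{n+1} = p_n + h·p', q_{n+1} = q_n + h·q'.
0.000000: (0.200000, 1.510000); f=(1.510000, -0.502000) → (0.653000, 1.359400)
(p(0.3), q(0.3)) ≈ (0.6530, 1.3594)

0.6530, 1.3594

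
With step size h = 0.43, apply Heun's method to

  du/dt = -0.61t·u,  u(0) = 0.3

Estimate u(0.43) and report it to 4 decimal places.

Heun: k1 = f(t_n, u_n); k2 = f(t_n + h, u_n + h·k1); u_{n+1} = u_n + (h/2)·(k1 + k2).
t=0.000000, u=0.300000:
  k1 = f(0.000000, 0.300000) = 0.000000
  k2 = f(0.430000, 0.300000) = -0.078690
  u ← 0.300000 + (0.43/2)·(0.000000 + (-0.078690)) = 0.283082
u(0.43) ≈ 0.2831

0.2831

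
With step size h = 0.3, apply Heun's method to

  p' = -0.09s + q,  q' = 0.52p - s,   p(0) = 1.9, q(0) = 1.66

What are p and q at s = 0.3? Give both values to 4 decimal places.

2.4384, 1.9502

Heun on (p,q): k1 = f(s_n, state_n); k2 = f(s_n + h, state_n + h·k1); state_{n+1} = state_n + (h/2)·(k1 + k2).
0.000000: (1.900000, 1.660000)
  k1 = (1.660000, 0.988000)
  predictor → (2.398000, 1.956400)
  k2 = (1.929400, 0.946960)
  → (2.438410, 1.950244)
(p(0.3), q(0.3)) ≈ (2.4384, 1.9502)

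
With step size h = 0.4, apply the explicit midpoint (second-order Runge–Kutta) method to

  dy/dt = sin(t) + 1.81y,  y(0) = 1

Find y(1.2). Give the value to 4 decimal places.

Midpoint: k1 = f(t_n, y_n); k2 = f(t_n + h/2, y_n + (h/2)·k1); y_{n+1} = y_n + h·k2.
t=0.000000, y=1.000000:
  k1 = f(0.000000, 1.000000) = 1.810000
  k2 = f(0.200000, 1.362000) = 2.663889
  y ← 1.000000 + 0.4·2.663889 = 2.065556
t=0.400000, y=2.065556:
  k1 = f(0.400000, 2.065556) = 4.128074
  k2 = f(0.600000, 2.891171) = 5.797661
  y ← 2.065556 + 0.4·5.797661 = 4.384620
t=0.800000, y=4.384620:
  k1 = f(0.800000, 4.384620) = 8.653519
  k2 = f(1.000000, 6.115324) = 11.910207
  y ← 4.384620 + 0.4·11.910207 = 9.148703
y(1.2) ≈ 9.1487

9.1487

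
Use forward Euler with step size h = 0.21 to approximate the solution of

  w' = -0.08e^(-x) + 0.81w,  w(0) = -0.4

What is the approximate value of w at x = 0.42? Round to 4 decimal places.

Euler: w_{n+1} = w_n + h·f(x_n, w_n).
x=0.000000, w=-0.400000: f=-0.404000 → w ← -0.400000 + 0.21·(-0.404000) = -0.484840
x=0.210000, w=-0.484840: f=-0.457567 → w ← -0.484840 + 0.21·(-0.457567) = -0.580929
w(0.42) ≈ -0.5809

-0.5809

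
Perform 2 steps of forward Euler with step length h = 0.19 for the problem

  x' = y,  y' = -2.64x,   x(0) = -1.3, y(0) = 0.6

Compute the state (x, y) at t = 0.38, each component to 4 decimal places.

Euler on (x,y): x_{n+1} = x_n + h·x', y_{n+1} = y_n + h·y'.
0.000000: (-1.300000, 0.600000); f=(0.600000, 3.432000) → (-1.186000, 1.252080)
0.190000: (-1.186000, 1.252080); f=(1.252080, 3.131040) → (-0.948105, 1.846978)
(x(0.38), y(0.38)) ≈ (-0.9481, 1.8470)

-0.9481, 1.8470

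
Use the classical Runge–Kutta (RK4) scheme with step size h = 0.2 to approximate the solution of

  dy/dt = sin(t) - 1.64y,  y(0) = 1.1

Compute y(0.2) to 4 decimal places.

0.8104

RK4: k1 = f(t_n, y_n); k2 = f(t_n + h/2, y_n + (h/2)·k1); k3 = f(t_n + h/2, y_n + (h/2)·k2); k4 = f(t_n + h, y_n + h·k3); y_{n+1} = y_n + (h/6)·(k1 + 2k2 + 2k3 + k4).
t=0.000000, y=1.100000:
  k1 = f(0.000000, 1.100000) = -1.804000
  k2 = f(0.100000, 0.919600) = -1.408311
  k3 = f(0.100000, 0.959169) = -1.473204
  k4 = f(0.200000, 0.805359) = -1.122120
  y ← 1.100000 + (0.2/6)·(k1 + 2k2 + 2k3 + k4) = 0.810362
y(0.2) ≈ 0.8104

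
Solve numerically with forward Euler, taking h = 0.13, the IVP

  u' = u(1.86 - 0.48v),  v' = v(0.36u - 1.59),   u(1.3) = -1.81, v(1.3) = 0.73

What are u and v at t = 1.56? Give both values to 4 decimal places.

Euler on (u,v): u_{n+1} = u_n + h·u', v_{n+1} = v_n + h·v'.
1.300000: (-1.810000, 0.730000); f=(-2.732376, -1.636368) → (-2.165209, 0.517272)
1.430000: (-2.165209, 0.517272); f=(-3.489687, -1.225664) → (-2.618868, 0.357936)
(u(1.56), v(1.56)) ≈ (-2.6189, 0.3579)

-2.6189, 0.3579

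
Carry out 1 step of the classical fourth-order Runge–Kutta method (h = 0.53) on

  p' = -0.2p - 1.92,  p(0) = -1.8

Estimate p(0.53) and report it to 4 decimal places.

-2.5845

RK4: k1 = f(t_n, p_n); k2 = f(t_n + h/2, p_n + (h/2)·k1); k3 = f(t_n + h/2, p_n + (h/2)·k2); k4 = f(t_n + h, p_n + h·k3); p_{n+1} = p_n + (h/6)·(k1 + 2k2 + 2k3 + k4).
t=0.000000, p=-1.800000:
  k1 = f(0.000000, -1.800000) = -1.560000
  k2 = f(0.265000, -2.213400) = -1.477320
  k3 = f(0.265000, -2.191490) = -1.481702
  k4 = f(0.530000, -2.585302) = -1.402940
  p ← -1.800000 + (0.53/6)·(k1 + 2k2 + 2k3 + k4) = -2.584487
p(0.53) ≈ -2.5845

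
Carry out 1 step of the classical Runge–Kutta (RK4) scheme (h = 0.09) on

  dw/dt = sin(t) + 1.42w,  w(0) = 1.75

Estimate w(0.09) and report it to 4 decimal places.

RK4: k1 = f(t_n, w_n); k2 = f(t_n + h/2, w_n + (h/2)·k1); k3 = f(t_n + h/2, w_n + (h/2)·k2); k4 = f(t_n + h, w_n + h·k3); w_{n+1} = w_n + (h/6)·(k1 + 2k2 + 2k3 + k4).
t=0.000000, w=1.750000:
  k1 = f(0.000000, 1.750000) = 2.485000
  k2 = f(0.045000, 1.861825) = 2.688776
  k3 = f(0.045000, 1.870995) = 2.701798
  k4 = f(0.090000, 1.993162) = 2.920168
  w ← 1.750000 + (0.09/6)·(k1 + 2k2 + 2k3 + k4) = 1.992795
w(0.09) ≈ 1.9928

1.9928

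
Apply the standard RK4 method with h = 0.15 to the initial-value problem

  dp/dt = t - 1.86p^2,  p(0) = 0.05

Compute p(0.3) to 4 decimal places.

0.0926

RK4: k1 = f(t_n, p_n); k2 = f(t_n + h/2, p_n + (h/2)·k1); k3 = f(t_n + h/2, p_n + (h/2)·k2); k4 = f(t_n + h, p_n + h·k3); p_{n+1} = p_n + (h/6)·(k1 + 2k2 + 2k3 + k4).
t=0.000000, p=0.050000:
  k1 = f(0.000000, 0.050000) = -0.004650
  k2 = f(0.075000, 0.049651) = 0.070415
  k3 = f(0.075000, 0.055281) = 0.069316
  k4 = f(0.150000, 0.060397) = 0.143215
  p ← 0.050000 + (0.15/6)·(k1 + 2k2 + 2k3 + k4) = 0.060451
t=0.150000, p=0.060451:
  k1 = f(0.150000, 0.060451) = 0.143203
  k2 = f(0.225000, 0.071191) = 0.215573
  k3 = f(0.225000, 0.076619) = 0.214081
  k4 = f(0.300000, 0.092563) = 0.284064
  p ← 0.060451 + (0.15/6)·(k1 + 2k2 + 2k3 + k4) = 0.092615
p(0.3) ≈ 0.0926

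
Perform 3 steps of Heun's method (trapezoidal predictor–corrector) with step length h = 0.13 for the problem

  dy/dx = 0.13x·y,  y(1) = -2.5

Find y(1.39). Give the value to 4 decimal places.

-2.6561

Heun: k1 = f(x_n, y_n); k2 = f(x_n + h, y_n + h·k1); y_{n+1} = y_n + (h/2)·(k1 + k2).
x=1.000000, y=-2.500000:
  k1 = f(1.000000, -2.500000) = -0.325000
  k2 = f(1.130000, -2.542250) = -0.373457
  y ← -2.500000 + (0.13/2)·(-0.325000 + (-0.373457)) = -2.545400
x=1.130000, y=-2.545400:
  k1 = f(1.130000, -2.545400) = -0.373919
  k2 = f(1.260000, -2.594009) = -0.424899
  y ← -2.545400 + (0.13/2)·(-0.373919 + (-0.424899)) = -2.597323
x=1.260000, y=-2.597323:
  k1 = f(1.260000, -2.597323) = -0.425441
  k2 = f(1.390000, -2.652630) = -0.479330
  y ← -2.597323 + (0.13/2)·(-0.425441 + (-0.479330)) = -2.656133
y(1.39) ≈ -2.6561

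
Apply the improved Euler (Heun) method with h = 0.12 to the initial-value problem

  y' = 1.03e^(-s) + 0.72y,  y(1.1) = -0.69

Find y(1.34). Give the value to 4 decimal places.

-0.7397

Heun: k1 = f(s_n, y_n); k2 = f(s_n + h, y_n + h·k1); y_{n+1} = y_n + (h/2)·(k1 + k2).
s=1.100000, y=-0.690000:
  k1 = f(1.100000, -0.690000) = -0.153943
  k2 = f(1.220000, -0.708473) = -0.206014
  y ← -0.690000 + (0.12/2)·(-0.153943 + (-0.206014)) = -0.711597
s=1.220000, y=-0.711597:
  k1 = f(1.220000, -0.711597) = -0.208263
  k2 = f(1.340000, -0.736589) = -0.260643
  y ← -0.711597 + (0.12/2)·(-0.208263 + (-0.260643)) = -0.739732
y(1.34) ≈ -0.7397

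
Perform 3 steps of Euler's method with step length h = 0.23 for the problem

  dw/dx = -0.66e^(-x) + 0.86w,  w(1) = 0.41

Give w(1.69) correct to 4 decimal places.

Euler: w_{n+1} = w_n + h·f(x_n, w_n).
x=1.000000, w=0.410000: f=0.109800 → w ← 0.410000 + 0.23·0.109800 = 0.435254
x=1.230000, w=0.435254: f=0.181405 → w ← 0.435254 + 0.23·0.181405 = 0.476977
x=1.460000, w=0.476977: f=0.256924 → w ← 0.476977 + 0.23·0.256924 = 0.536070
w(1.69) ≈ 0.5361

0.5361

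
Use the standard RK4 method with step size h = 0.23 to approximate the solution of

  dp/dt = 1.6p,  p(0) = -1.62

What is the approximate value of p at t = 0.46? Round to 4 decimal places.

RK4: k1 = f(t_n, p_n); k2 = f(t_n + h/2, p_n + (h/2)·k1); k3 = f(t_n + h/2, p_n + (h/2)·k2); k4 = f(t_n + h, p_n + h·k3); p_{n+1} = p_n + (h/6)·(k1 + 2k2 + 2k3 + k4).
t=0.000000, p=-1.620000:
  k1 = f(0.000000, -1.620000) = -2.592000
  k2 = f(0.115000, -1.918080) = -3.068928
  k3 = f(0.115000, -1.972927) = -3.156683
  k4 = f(0.230000, -2.346037) = -3.753659
  p ← -1.620000 + (0.23/6)·(k1 + 2k2 + 2k3 + k4) = -2.340547
t=0.230000, p=-2.340547:
  k1 = f(0.230000, -2.340547) = -3.744875
  k2 = f(0.345000, -2.771208) = -4.433932
  k3 = f(0.345000, -2.850449) = -4.560719
  k4 = f(0.460000, -3.389512) = -5.423220
  p ← -2.340547 + (0.23/6)·(k1 + 2k2 + 2k3 + k4) = -3.381581
p(0.46) ≈ -3.3816

-3.3816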